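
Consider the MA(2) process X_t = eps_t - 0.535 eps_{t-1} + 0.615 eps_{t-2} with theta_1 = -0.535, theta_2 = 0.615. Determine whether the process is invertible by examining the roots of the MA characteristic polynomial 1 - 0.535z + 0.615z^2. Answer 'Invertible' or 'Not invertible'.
\text{Invertible}

The MA(q) characteristic polynomial is P(z) = 1 - 0.535z + 0.615z^2.
Invertibility requires all roots to lie outside the unit circle, i.e. |z| > 1 for every root.
Set 1 + (-0.535) z + (0.615) z^2 = 0, i.e. a z^2 + b z + c = 0 with a = 0.615, b = -0.535, c = 1.
Discriminant D = b^2 - 4ac = (-0.535)^2 - 4*(0.615)*1 = 0.286225 - (2.46) = -2.173775.
D < 0, so the roots are the complex-conjugate pair z = (-b +/- i sqrt(-D)) / (2a) = 0.435 +/- 1.1987i.
For a conjugate pair |z|^2 = z * conj(z) = (product of roots) = c/a = 1/(0.615) = 1.626016, so |z| = sqrt(1.626016) = 1.2752 for both roots.
Moduli of all roots: 1.2752, 1.2752.
All moduli strictly greater than 1? Yes.
Verdict: Invertible.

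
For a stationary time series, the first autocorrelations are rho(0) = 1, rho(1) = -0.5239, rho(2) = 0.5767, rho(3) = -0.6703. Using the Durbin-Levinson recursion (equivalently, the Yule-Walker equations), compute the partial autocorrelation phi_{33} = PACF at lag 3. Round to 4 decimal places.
\phi_{33} = -0.4599

The PACF at lag k is phi_{kk}, the last component of the solution
to the Yule-Walker system G_k phi = r_k where
  (G_k)_{ij} = rho(|i - j|), (r_k)_i = rho(i), i,j = 1..k.
Equivalently, Durbin-Levinson gives phi_{kk} iteratively:
  phi_{11} = rho(1)
  phi_{kk} = [rho(k) - sum_{j=1..k-1} phi_{k-1,j} rho(k-j)]
            / [1 - sum_{j=1..k-1} phi_{k-1,j} rho(j)],
  phi_{k,j} = phi_{k-1,j} - phi_{kk} phi_{k-1,k-j},  j = 1..k-1.
Step k = 1:
  phi_11 = rho(1) = -0.5239.
Step k = 2:
  phi_22 = [rho(2) - phi_11 rho(1)] / [1 - phi_11 rho(1)] = [0.5767 - (-0.5239)(-0.5239)] / [1 - (-0.5239)(-0.5239)]
         = 0.30222879 / 0.72552879 = 0.416563.
  Update: phi_21 = phi_11 - phi_22 phi_11 = -0.5239 - (0.416563)(-0.5239) = -0.305662.
Step k = 3:
  phi_33 = [rho(3) - phi_21 rho(2) - phi_22 rho(1)] / [1 - phi_21 rho(1) - phi_22 rho(2)]
    numerator   = -0.6703 - (-0.305662)(0.5767) - (0.416563)(-0.5239) = -0.27578689
    denominator = 1 - (-0.305662)(-0.5239) - (0.416563)(0.5767) = 0.59963132
  phi_33 = -0.27578689 / 0.59963132 = -0.4599.
Therefore phi_{33} = -0.4599.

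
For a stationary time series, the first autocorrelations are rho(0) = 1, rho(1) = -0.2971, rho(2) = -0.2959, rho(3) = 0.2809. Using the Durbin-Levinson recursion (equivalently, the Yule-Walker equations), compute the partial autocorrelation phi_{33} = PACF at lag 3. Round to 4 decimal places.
\phi_{33} = 0.0410

The PACF at lag k is phi_{kk}, the last component of the solution
to the Yule-Walker system G_k phi = r_k where
  (G_k)_{ij} = rho(|i - j|), (r_k)_i = rho(i), i,j = 1..k.
Equivalently, Durbin-Levinson gives phi_{kk} iteratively:
  phi_{11} = rho(1)
  phi_{kk} = [rho(k) - sum_{j=1..k-1} phi_{k-1,j} rho(k-j)]
            / [1 - sum_{j=1..k-1} phi_{k-1,j} rho(j)],
  phi_{k,j} = phi_{k-1,j} - phi_{kk} phi_{k-1,k-j},  j = 1..k-1.
Step k = 1:
  phi_11 = rho(1) = -0.2971.
Step k = 2:
  phi_22 = [rho(2) - phi_11 rho(1)] / [1 - phi_11 rho(1)] = [-0.2959 - (-0.2971)(-0.2971)] / [1 - (-0.2971)(-0.2971)]
         = -0.38416841 / 0.91173159 = -0.421361.
  Update: phi_21 = phi_11 - phi_22 phi_11 = -0.2971 - (-0.421361)(-0.2971) = -0.422286.
Step k = 3:
  phi_33 = [rho(3) - phi_21 rho(2) - phi_22 rho(1)] / [1 - phi_21 rho(1) - phi_22 rho(2)]
    numerator   = 0.2809 - (-0.422286)(-0.2959) - (-0.421361)(-0.2971) = 0.030759
    denominator = 1 - (-0.422286)(-0.2971) - (-0.421361)(-0.2959) = 0.74985789
  phi_33 = 0.030759 / 0.74985789 = 0.041.
Therefore phi_{33} = 0.0410.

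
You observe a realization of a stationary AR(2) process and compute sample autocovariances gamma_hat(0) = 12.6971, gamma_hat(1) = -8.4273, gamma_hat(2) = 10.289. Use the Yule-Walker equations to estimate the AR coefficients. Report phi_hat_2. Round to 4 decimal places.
\hat\phi_{2} = 0.6610

The Yule-Walker equations for an AR(p) process read, in matrix form,
  Gamma_p phi = r_p,   with   (Gamma_p)_{ij} = gamma(|i - j|),
                       (r_p)_i = gamma(i),   i,j = 1..p.
Substitute the sample gammas (Toeplitz matrix and right-hand side of size 2):
  Gamma_p = [[12.6971, -8.4273], [-8.4273, 12.6971]]
  r_p     = [-8.4273, 10.289]
Written out:
  12.6971 phi_1 - 8.4273 phi_2 = -8.4273
  -8.4273 phi_1 + 12.6971 phi_2 = 10.289
Solve by Cramer's rule:
  det = gamma(0)^2 - gamma(1)^2 = (12.6971)^2 - (-8.4273)^2 = 161.21634841 - 71.01938529 = 90.19696312
  phi_hat_1 = [gamma(1) gamma(0) - gamma(1) gamma(2)] / det = [(-8.4273)(12.6971) - (-8.4273)(10.289)] / 90.19696312 = -20.29378113 / 90.19696312 = -0.225
  phi_hat_2 = [gamma(0) gamma(2) - gamma(1)^2] / det = [(12.6971)(10.289) - (-8.4273)^2] / 90.19696312 = 59.62107661 / 90.19696312 = 0.661
So phi_hat = [-0.2250, 0.6610].
Therefore phi_hat_2 = 0.6610.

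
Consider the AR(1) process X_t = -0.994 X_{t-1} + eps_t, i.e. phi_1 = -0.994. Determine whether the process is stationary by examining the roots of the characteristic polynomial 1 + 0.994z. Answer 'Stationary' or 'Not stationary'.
\text{Stationary}

The AR(p) characteristic polynomial is P(z) = 1 + 0.994z.
Stationarity requires all roots to lie outside the unit circle, i.e. |z| > 1 for every root.
This is linear in z: 1 + (0.994) z = 0  =>  z = -1/(0.994) = -1.006036,  |z| = 1.006036.
Moduli of all roots: 1.0060.
All moduli strictly greater than 1? Yes.
Verdict: Stationary.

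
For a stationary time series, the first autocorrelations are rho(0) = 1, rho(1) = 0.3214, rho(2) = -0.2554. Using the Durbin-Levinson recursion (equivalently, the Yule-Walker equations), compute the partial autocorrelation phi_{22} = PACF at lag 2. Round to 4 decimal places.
\phi_{22} = -0.4000

The PACF at lag k is phi_{kk}, the last component of the solution
to the Yule-Walker system G_k phi = r_k where
  (G_k)_{ij} = rho(|i - j|), (r_k)_i = rho(i), i,j = 1..k.
Equivalently, Durbin-Levinson gives phi_{kk} iteratively:
  phi_{11} = rho(1)
  phi_{kk} = [rho(k) - sum_{j=1..k-1} phi_{k-1,j} rho(k-j)]
            / [1 - sum_{j=1..k-1} phi_{k-1,j} rho(j)],
  phi_{k,j} = phi_{k-1,j} - phi_{kk} phi_{k-1,k-j},  j = 1..k-1.
Step k = 1:
  phi_11 = rho(1) = 0.3214.
Step k = 2:
  phi_22 = [rho(2) - phi_11 rho(1)] / [1 - phi_11 rho(1)] = [-0.2554 - (0.3214)(0.3214)] / [1 - (0.3214)(0.3214)]
         = -0.35869796 / 0.89670204 = -0.4.
Therefore phi_{22} = -0.4000.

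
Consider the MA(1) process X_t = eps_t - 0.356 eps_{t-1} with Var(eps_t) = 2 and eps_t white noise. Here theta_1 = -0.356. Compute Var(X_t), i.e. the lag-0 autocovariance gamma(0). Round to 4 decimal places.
\gamma(0) = 2.2535

For an MA(q) process X_t = eps_t + sum_i theta_i eps_{t-i} with
Var(eps_t) = sigma^2, the variance is
  gamma(0) = sigma^2 * (1 + sum_i theta_i^2).
  sum_i theta_i^2 = (-0.356)^2 = 0.126736.
  gamma(0) = 2 * (1 + 0.126736) = 2 * 1.126736 = 2.253472, which rounds to 2.2535.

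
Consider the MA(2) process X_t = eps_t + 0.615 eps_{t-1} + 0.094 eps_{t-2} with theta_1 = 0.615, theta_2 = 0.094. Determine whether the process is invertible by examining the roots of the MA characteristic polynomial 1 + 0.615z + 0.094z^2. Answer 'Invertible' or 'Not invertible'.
\text{Invertible}

The MA(q) characteristic polynomial is P(z) = 1 + 0.615z + 0.094z^2.
Invertibility requires all roots to lie outside the unit circle, i.e. |z| > 1 for every root.
Set 1 + (0.615) z + (0.094) z^2 = 0, i.e. a z^2 + b z + c = 0 with a = 0.094, b = 0.615, c = 1.
Discriminant D = b^2 - 4ac = (0.615)^2 - 4*(0.094)*1 = 0.378225 - (0.376) = 0.002225.
D >= 0, so the roots are real: z = (-b +/- sqrt(D)) / (2a) = (-0.615 +/- 0.04717) / (0.188).
  z_1 = (-0.615 + 0.04717) / (0.188) = -3.0204,   |z_1| = 3.0204.
  z_2 = (-0.615 - 0.04717) / (0.188) = -3.5222,   |z_2| = 3.5222.
Moduli of all roots: 3.0204, 3.5222.
All moduli strictly greater than 1? Yes.
Verdict: Invertible.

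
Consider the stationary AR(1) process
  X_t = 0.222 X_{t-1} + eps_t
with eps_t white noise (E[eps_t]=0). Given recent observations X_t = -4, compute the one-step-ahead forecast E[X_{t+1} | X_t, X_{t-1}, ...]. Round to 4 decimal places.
E[X_{t+1} \mid \mathcal F_t] = -0.8880

For an AR(p) model X_t = c + sum_i phi_i X_{t-i} + eps_t, the
one-step-ahead conditional mean is
  E[X_{t+1} | X_t, ...] = c + sum_i phi_i X_{t+1-i}.
Substitute known values:
  E[X_{t+1} | ...] = (0.222) * (-4)
                   = -0.8880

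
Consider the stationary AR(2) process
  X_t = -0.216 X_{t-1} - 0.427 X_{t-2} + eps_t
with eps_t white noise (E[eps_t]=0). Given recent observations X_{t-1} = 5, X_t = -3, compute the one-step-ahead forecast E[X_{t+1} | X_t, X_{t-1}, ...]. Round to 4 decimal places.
E[X_{t+1} \mid \mathcal F_t] = -1.4870

For an AR(p) model X_t = c + sum_i phi_i X_{t-i} + eps_t, the
one-step-ahead conditional mean is
  E[X_{t+1} | X_t, ...] = c + sum_i phi_i X_{t+1-i}.
Substitute known values:
  E[X_{t+1} | ...] = (-0.216) * (-3) + (-0.427) * (5)
                   = -1.4870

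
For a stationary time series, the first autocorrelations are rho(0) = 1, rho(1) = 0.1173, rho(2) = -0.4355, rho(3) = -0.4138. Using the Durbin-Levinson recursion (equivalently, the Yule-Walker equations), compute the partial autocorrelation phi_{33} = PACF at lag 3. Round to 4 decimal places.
\phi_{33} = -0.3659

The PACF at lag k is phi_{kk}, the last component of the solution
to the Yule-Walker system G_k phi = r_k where
  (G_k)_{ij} = rho(|i - j|), (r_k)_i = rho(i), i,j = 1..k.
Equivalently, Durbin-Levinson gives phi_{kk} iteratively:
  phi_{11} = rho(1)
  phi_{kk} = [rho(k) - sum_{j=1..k-1} phi_{k-1,j} rho(k-j)]
            / [1 - sum_{j=1..k-1} phi_{k-1,j} rho(j)],
  phi_{k,j} = phi_{k-1,j} - phi_{kk} phi_{k-1,k-j},  j = 1..k-1.
Step k = 1:
  phi_11 = rho(1) = 0.1173.
Step k = 2:
  phi_22 = [rho(2) - phi_11 rho(1)] / [1 - phi_11 rho(1)] = [-0.4355 - (0.1173)(0.1173)] / [1 - (0.1173)(0.1173)]
         = -0.44925929 / 0.98624071 = -0.455527.
  Update: phi_21 = phi_11 - phi_22 phi_11 = 0.1173 - (-0.455527)(0.1173) = 0.170733.
Step k = 3:
  phi_33 = [rho(3) - phi_21 rho(2) - phi_22 rho(1)] / [1 - phi_21 rho(1) - phi_22 rho(2)]
    numerator   = -0.4138 - (0.170733)(-0.4355) - (-0.455527)(0.1173) = -0.28601232
    denominator = 1 - (0.170733)(0.1173) - (-0.455527)(-0.4355) = 0.78159097
  phi_33 = -0.28601232 / 0.78159097 = -0.3659.
Therefore phi_{33} = -0.3659.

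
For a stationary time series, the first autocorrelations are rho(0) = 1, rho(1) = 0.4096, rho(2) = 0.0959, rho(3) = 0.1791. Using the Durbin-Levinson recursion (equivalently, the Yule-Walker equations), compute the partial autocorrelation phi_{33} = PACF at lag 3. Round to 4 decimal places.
\phi_{33} = 0.2080

The PACF at lag k is phi_{kk}, the last component of the solution
to the Yule-Walker system G_k phi = r_k where
  (G_k)_{ij} = rho(|i - j|), (r_k)_i = rho(i), i,j = 1..k.
Equivalently, Durbin-Levinson gives phi_{kk} iteratively:
  phi_{11} = rho(1)
  phi_{kk} = [rho(k) - sum_{j=1..k-1} phi_{k-1,j} rho(k-j)]
            / [1 - sum_{j=1..k-1} phi_{k-1,j} rho(j)],
  phi_{k,j} = phi_{k-1,j} - phi_{kk} phi_{k-1,k-j},  j = 1..k-1.
Step k = 1:
  phi_11 = rho(1) = 0.4096.
Step k = 2:
  phi_22 = [rho(2) - phi_11 rho(1)] / [1 - phi_11 rho(1)] = [0.0959 - (0.4096)(0.4096)] / [1 - (0.4096)(0.4096)]
         = -0.07187216 / 0.83222784 = -0.086361.
  Update: phi_21 = phi_11 - phi_22 phi_11 = 0.4096 - (-0.086361)(0.4096) = 0.444974.
Step k = 3:
  phi_33 = [rho(3) - phi_21 rho(2) - phi_22 rho(1)] / [1 - phi_21 rho(1) - phi_22 rho(2)]
    numerator   = 0.1791 - (0.444974)(0.0959) - (-0.086361)(0.4096) = 0.17180057
    denominator = 1 - (0.444974)(0.4096) - (-0.086361)(0.0959) = 0.82602088
  phi_33 = 0.17180057 / 0.82602088 = 0.208.
Therefore phi_{33} = 0.2080.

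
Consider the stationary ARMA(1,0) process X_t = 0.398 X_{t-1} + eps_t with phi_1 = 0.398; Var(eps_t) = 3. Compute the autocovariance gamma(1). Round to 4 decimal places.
\gamma(1) = 1.4187

Multiply the model equation by X_{t-k} and take expectations. With theta_0 = psi_0 = 1 and psi_j the MA(infinity) weights, this gives
  gamma(k) - sum_i phi_i gamma(k-i) = c_k,
  c_k = sigma^2 * sum_{j=k..q} theta_j psi_{j-k}   (c_k = 0 for k > q),
using gamma(-m) = gamma(m).
Pure AR (q = 0): c_0 = sigma^2 = 3, c_k = 0 for k >= 1.
Equations for k = 0 and k = 1 (AR order 1):
  gamma(0) = phi_1 gamma(1) + c_0
  gamma(1) = phi_1 gamma(0) + c_1
Substituting the second into the first: gamma(0) (1 - phi_1^2) = c_0 + phi_1 c_1, so
  gamma(0) = c_0 / (1 - phi_1^2) = 3 / (1 - (0.398)^2) = 3 / 0.841596 = 3.564656.
  gamma(1) = phi_1 gamma(0) = (0.398)(3.564656) = 1.418733.
Therefore gamma(1) = 1.4187 (to 4 decimal places).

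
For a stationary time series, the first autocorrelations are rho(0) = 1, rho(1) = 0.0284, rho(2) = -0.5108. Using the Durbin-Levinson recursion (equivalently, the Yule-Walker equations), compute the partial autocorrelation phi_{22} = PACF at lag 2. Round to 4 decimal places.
\phi_{22} = -0.5120

The PACF at lag k is phi_{kk}, the last component of the solution
to the Yule-Walker system G_k phi = r_k where
  (G_k)_{ij} = rho(|i - j|), (r_k)_i = rho(i), i,j = 1..k.
Equivalently, Durbin-Levinson gives phi_{kk} iteratively:
  phi_{11} = rho(1)
  phi_{kk} = [rho(k) - sum_{j=1..k-1} phi_{k-1,j} rho(k-j)]
            / [1 - sum_{j=1..k-1} phi_{k-1,j} rho(j)],
  phi_{k,j} = phi_{k-1,j} - phi_{kk} phi_{k-1,k-j},  j = 1..k-1.
Step k = 1:
  phi_11 = rho(1) = 0.0284.
Step k = 2:
  phi_22 = [rho(2) - phi_11 rho(1)] / [1 - phi_11 rho(1)] = [-0.5108 - (0.0284)(0.0284)] / [1 - (0.0284)(0.0284)]
         = -0.51160656 / 0.99919344 = -0.512.
Therefore phi_{22} = -0.5120.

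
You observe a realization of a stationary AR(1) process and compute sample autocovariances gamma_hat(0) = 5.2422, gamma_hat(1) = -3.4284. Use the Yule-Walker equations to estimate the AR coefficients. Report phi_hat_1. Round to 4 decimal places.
\hat\phi_{1} = -0.6540

The Yule-Walker equations for an AR(p) process read, in matrix form,
  Gamma_p phi = r_p,   with   (Gamma_p)_{ij} = gamma(|i - j|),
                       (r_p)_i = gamma(i),   i,j = 1..p.
Substitute the sample gammas (Toeplitz matrix and right-hand side of size 1):
  Gamma_p = [[5.2422]]
  r_p     = [-3.4284]
With p = 1 this is the single equation gamma(0) phi_1 = gamma(1):
  phi_hat_1 = gamma(1) / gamma(0) = -3.4284 / 5.2422 = -0.6540.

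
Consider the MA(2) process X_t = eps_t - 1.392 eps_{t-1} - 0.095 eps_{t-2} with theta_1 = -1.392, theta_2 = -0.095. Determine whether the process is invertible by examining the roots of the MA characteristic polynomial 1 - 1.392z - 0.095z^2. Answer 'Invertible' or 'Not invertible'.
\text{Not invertible}

The MA(q) characteristic polynomial is P(z) = 1 - 1.392z - 0.095z^2.
Invertibility requires all roots to lie outside the unit circle, i.e. |z| > 1 for every root.
Set 1 + (-1.392) z + (-0.095) z^2 = 0, i.e. a z^2 + b z + c = 0 with a = -0.095, b = -1.392, c = 1.
Discriminant D = b^2 - 4ac = (-1.392)^2 - 4*(-0.095)*1 = 1.937664 - (-0.38) = 2.317664.
D >= 0, so the roots are real: z = (-b +/- sqrt(D)) / (2a) = (1.392 +/- 1.522388) / (-0.19).
  z_1 = (1.392 + 1.522388) / (-0.19) = -15.3389,   |z_1| = 15.3389.
  z_2 = (1.392 - 1.522388) / (-0.19) = 0.6863,   |z_2| = 0.6863.
Moduli of all roots: 15.3389, 0.6863.
All moduli strictly greater than 1? No.
Verdict: Not invertible.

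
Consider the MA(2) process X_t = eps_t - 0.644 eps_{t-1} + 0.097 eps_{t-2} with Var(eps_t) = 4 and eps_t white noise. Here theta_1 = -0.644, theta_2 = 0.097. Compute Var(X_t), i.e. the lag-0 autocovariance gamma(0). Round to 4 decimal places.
\gamma(0) = 5.6966

For an MA(q) process X_t = eps_t + sum_i theta_i eps_{t-i} with
Var(eps_t) = sigma^2, the variance is
  gamma(0) = sigma^2 * (1 + sum_i theta_i^2).
  sum_i theta_i^2 = (-0.644)^2 + (0.097)^2 = 0.414736 + 0.009409 = 0.424145.
  gamma(0) = 4 * (1 + 0.424145) = 4 * 1.424145 = 5.69658, which rounds to 5.6966.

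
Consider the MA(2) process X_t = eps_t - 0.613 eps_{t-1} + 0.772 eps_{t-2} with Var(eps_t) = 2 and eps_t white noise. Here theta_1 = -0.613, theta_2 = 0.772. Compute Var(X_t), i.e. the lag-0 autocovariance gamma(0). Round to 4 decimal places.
\gamma(0) = 3.9435

For an MA(q) process X_t = eps_t + sum_i theta_i eps_{t-i} with
Var(eps_t) = sigma^2, the variance is
  gamma(0) = sigma^2 * (1 + sum_i theta_i^2).
  sum_i theta_i^2 = (-0.613)^2 + (0.772)^2 = 0.375769 + 0.595984 = 0.971753.
  gamma(0) = 2 * (1 + 0.971753) = 2 * 1.971753 = 3.943506, which rounds to 3.9435.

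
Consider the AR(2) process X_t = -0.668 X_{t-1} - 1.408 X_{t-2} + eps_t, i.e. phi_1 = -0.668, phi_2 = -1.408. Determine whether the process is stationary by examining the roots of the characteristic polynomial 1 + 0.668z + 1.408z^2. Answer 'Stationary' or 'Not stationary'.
\text{Not stationary}

The AR(p) characteristic polynomial is P(z) = 1 + 0.668z + 1.408z^2.
Stationarity requires all roots to lie outside the unit circle, i.e. |z| > 1 for every root.
Set 1 + (0.668) z + (1.408) z^2 = 0, i.e. a z^2 + b z + c = 0 with a = 1.408, b = 0.668, c = 1.
Discriminant D = b^2 - 4ac = (0.668)^2 - 4*(1.408)*1 = 0.446224 - (5.632) = -5.185776.
D < 0, so the roots are the complex-conjugate pair z = (-b +/- i sqrt(-D)) / (2a) = -0.2372 +/- 0.8087i.
For a conjugate pair |z|^2 = z * conj(z) = (product of roots) = c/a = 1/(1.408) = 0.710227, so |z| = sqrt(0.710227) = 0.8427 for both roots.
Moduli of all roots: 0.8427, 0.8427.
All moduli strictly greater than 1? No.
Verdict: Not stationary.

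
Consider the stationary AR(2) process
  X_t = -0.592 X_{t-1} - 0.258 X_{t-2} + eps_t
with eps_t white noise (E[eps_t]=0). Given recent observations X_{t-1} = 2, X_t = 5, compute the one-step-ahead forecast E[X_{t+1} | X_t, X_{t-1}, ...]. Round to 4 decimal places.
E[X_{t+1} \mid \mathcal F_t] = -3.4760

For an AR(p) model X_t = c + sum_i phi_i X_{t-i} + eps_t, the
one-step-ahead conditional mean is
  E[X_{t+1} | X_t, ...] = c + sum_i phi_i X_{t+1-i}.
Substitute known values:
  E[X_{t+1} | ...] = (-0.592) * (5) + (-0.258) * (2)
                   = -3.4760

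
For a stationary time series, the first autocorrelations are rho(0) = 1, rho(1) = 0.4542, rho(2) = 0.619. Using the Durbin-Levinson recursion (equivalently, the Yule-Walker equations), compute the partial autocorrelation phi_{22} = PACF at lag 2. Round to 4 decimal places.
\phi_{22} = 0.5200

The PACF at lag k is phi_{kk}, the last component of the solution
to the Yule-Walker system G_k phi = r_k where
  (G_k)_{ij} = rho(|i - j|), (r_k)_i = rho(i), i,j = 1..k.
Equivalently, Durbin-Levinson gives phi_{kk} iteratively:
  phi_{11} = rho(1)
  phi_{kk} = [rho(k) - sum_{j=1..k-1} phi_{k-1,j} rho(k-j)]
            / [1 - sum_{j=1..k-1} phi_{k-1,j} rho(j)],
  phi_{k,j} = phi_{k-1,j} - phi_{kk} phi_{k-1,k-j},  j = 1..k-1.
Step k = 1:
  phi_11 = rho(1) = 0.4542.
Step k = 2:
  phi_22 = [rho(2) - phi_11 rho(1)] / [1 - phi_11 rho(1)] = [0.619 - (0.4542)(0.4542)] / [1 - (0.4542)(0.4542)]
         = 0.41270236 / 0.79370236 = 0.52.
Therefore phi_{22} = 0.5200.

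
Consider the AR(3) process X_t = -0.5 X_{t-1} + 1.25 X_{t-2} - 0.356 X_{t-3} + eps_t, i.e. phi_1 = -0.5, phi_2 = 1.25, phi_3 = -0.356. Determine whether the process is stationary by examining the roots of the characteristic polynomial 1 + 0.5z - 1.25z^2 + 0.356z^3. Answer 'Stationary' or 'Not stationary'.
\text{Not stationary}

The AR(p) characteristic polynomial is P(z) = 1 + 0.5z - 1.25z^2 + 0.356z^3.
Stationarity requires all roots to lie outside the unit circle, i.e. |z| > 1 for every root.
Degree 3: look for a simple real root z0 first, then factor out (1 - z/z0) and solve the remaining quadratic.
Testing z0 = 2.5: P(2.5) = 1 + (0.5)(2.5) + (-1.25)(2.5)^2 + (0.356)(2.5)^3
  = 1 + (1.25) + (-7.8125) + (5.5625) = 0.  So z_0 = 2.5 is a root, |z_0| = 2.5.
Divide out the factor (1 - 0.4 z) = (1 - z/z0) (since 1/z0 = 0.4):
  P(z) = (1 - 0.4 z)(1 + (0.9) z + (-0.89) z^2)
  [check: z-coef 0.9 - (0.4) = 0.5; z^2-coef -0.89 - (0.4)(0.9) = -1.25; z^3-coef -(0.4)(-0.89) = 0.356.]
Remaining roots from the quadratic factor 1 + (0.9) z + (-0.89) z^2:
  Set 1 + (0.9) z + (-0.89) z^2 = 0, i.e. a z^2 + b z + c = 0 with a = -0.89, b = 0.9, c = 1.
  Discriminant D = b^2 - 4ac = (0.9)^2 - 4*(-0.89)*1 = 0.81 - (-3.56) = 4.37.
  D >= 0, so the roots are real: z = (-b +/- sqrt(D)) / (2a) = (-0.9 +/- 2.090454) / (-1.78).
    z_1 = (-0.9 + 2.090454) / (-1.78) = -0.6688,   |z_1| = 0.6688.
    z_2 = (-0.9 - 2.090454) / (-1.78) = 1.68,   |z_2| = 1.68.
Moduli of all roots: 2.5000, 0.6688, 1.6800.
All moduli strictly greater than 1? No.
Verdict: Not stationary.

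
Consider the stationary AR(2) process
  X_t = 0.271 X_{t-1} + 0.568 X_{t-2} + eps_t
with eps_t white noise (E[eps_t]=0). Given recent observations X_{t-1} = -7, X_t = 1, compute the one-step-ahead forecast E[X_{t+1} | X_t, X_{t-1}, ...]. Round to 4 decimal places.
E[X_{t+1} \mid \mathcal F_t] = -3.7050

For an AR(p) model X_t = c + sum_i phi_i X_{t-i} + eps_t, the
one-step-ahead conditional mean is
  E[X_{t+1} | X_t, ...] = c + sum_i phi_i X_{t+1-i}.
Substitute known values:
  E[X_{t+1} | ...] = (0.271) * (1) + (0.568) * (-7)
                   = -3.7050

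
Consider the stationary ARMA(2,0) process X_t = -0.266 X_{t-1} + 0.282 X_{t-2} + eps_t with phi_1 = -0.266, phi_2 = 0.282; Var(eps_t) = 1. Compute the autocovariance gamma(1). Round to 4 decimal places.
\gamma(1) = -0.4665

Multiply the model equation by X_{t-k} and take expectations. With theta_0 = psi_0 = 1 and psi_j the MA(infinity) weights, this gives
  gamma(k) - sum_i phi_i gamma(k-i) = c_k,
  c_k = sigma^2 * sum_{j=k..q} theta_j psi_{j-k}   (c_k = 0 for k > q),
using gamma(-m) = gamma(m).
Pure AR (q = 0): c_0 = sigma^2 = 1, c_k = 0 for k >= 1.
Equations for k = 0, 1, 2 (AR order 2, c_2 = 0):
  (E0) gamma(0) = phi_1 gamma(1) + phi_2 gamma(2) + c_0
  (E1) gamma(1) = phi_1 gamma(0) + phi_2 gamma(1) + c_1
  (E2) gamma(2) = phi_1 gamma(1) + phi_2 gamma(0)
From (E1): gamma(1) = A gamma(0) + B with
  A = phi_1 / (1 - phi_2) = -0.266 / 0.718 = -0.370474,   B = c_1 / (1 - phi_2) = 0 / 0.718 = 0.
Insert (E2) into (E0): gamma(0) (1 - phi_2^2) = phi_1 (1 + phi_2) gamma(1) + c_0.
  phi_1 (1 + phi_2) = (-0.266)(1.282) = -0.341012,   1 - phi_2^2 = 0.920476.
Replace gamma(1) by A gamma(0) + B and collect gamma(0):
  gamma(0) [0.920476 - (-0.341012)(-0.370474)] = c_0 = 1
  gamma(0) * 0.79414 = 1
  gamma(0) = 1 / 0.79414 = 1.259224.
  gamma(1) = A gamma(0) = (-0.370474)(1.259224) = -0.466509.
Therefore gamma(1) = -0.4665 (to 4 decimal places).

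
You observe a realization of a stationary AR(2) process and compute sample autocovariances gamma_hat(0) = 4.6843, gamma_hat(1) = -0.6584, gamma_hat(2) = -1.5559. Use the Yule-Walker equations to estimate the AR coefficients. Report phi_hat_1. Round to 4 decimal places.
\hat\phi_{1} = -0.1910

The Yule-Walker equations for an AR(p) process read, in matrix form,
  Gamma_p phi = r_p,   with   (Gamma_p)_{ij} = gamma(|i - j|),
                       (r_p)_i = gamma(i),   i,j = 1..p.
Substitute the sample gammas (Toeplitz matrix and right-hand side of size 2):
  Gamma_p = [[4.6843, -0.6584], [-0.6584, 4.6843]]
  r_p     = [-0.6584, -1.5559]
Written out:
  4.6843 phi_1 - 0.6584 phi_2 = -0.6584
  -0.6584 phi_1 + 4.6843 phi_2 = -1.5559
Solve by Cramer's rule:
  det = gamma(0)^2 - gamma(1)^2 = (4.6843)^2 - (-0.6584)^2 = 21.94266649 - 0.43349056 = 21.50917593
  phi_hat_1 = [gamma(1) gamma(0) - gamma(1) gamma(2)] / det = [(-0.6584)(4.6843) - (-0.6584)(-1.5559)] / 21.50917593 = -4.10854768 / 21.50917593 = -0.191
  phi_hat_2 = [gamma(0) gamma(2) - gamma(1)^2] / det = [(4.6843)(-1.5559) - (-0.6584)^2] / 21.50917593 = -7.72179293 / 21.50917593 = -0.359
So phi_hat = [-0.1910, -0.3590].
Therefore phi_hat_1 = -0.1910.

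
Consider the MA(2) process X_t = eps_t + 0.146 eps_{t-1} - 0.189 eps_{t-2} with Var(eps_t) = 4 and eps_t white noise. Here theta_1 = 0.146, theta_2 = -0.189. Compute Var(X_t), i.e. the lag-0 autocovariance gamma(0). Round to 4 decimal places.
\gamma(0) = 4.2281

For an MA(q) process X_t = eps_t + sum_i theta_i eps_{t-i} with
Var(eps_t) = sigma^2, the variance is
  gamma(0) = sigma^2 * (1 + sum_i theta_i^2).
  sum_i theta_i^2 = (0.146)^2 + (-0.189)^2 = 0.021316 + 0.035721 = 0.057037.
  gamma(0) = 4 * (1 + 0.057037) = 4 * 1.057037 = 4.228148, which rounds to 4.2281.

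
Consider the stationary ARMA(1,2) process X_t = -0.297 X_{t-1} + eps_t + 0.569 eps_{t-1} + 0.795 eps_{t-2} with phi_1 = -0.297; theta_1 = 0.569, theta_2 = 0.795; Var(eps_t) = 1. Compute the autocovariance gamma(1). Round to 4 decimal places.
\gamma(1) = 0.3001

Multiply the model equation by X_{t-k} and take expectations. With theta_0 = psi_0 = 1 and psi_j the MA(infinity) weights, this gives
  gamma(k) - sum_i phi_i gamma(k-i) = c_k,
  c_k = sigma^2 * sum_{j=k..q} theta_j psi_{j-k}   (c_k = 0 for k > q),
using gamma(-m) = gamma(m).
psi-weights needed (psi_j = theta_j + sum_i phi_i psi_{j-i}):
  psi_1 = theta_1 + phi_1 = 0.569 + (-0.297) = 0.272
  psi_2 = theta_2 + phi_1 psi_1 = 0.795 + (-0.297)(0.272) = 0.714216
Right-hand sides:
  c_0 = sigma^2 (1 + theta_1 psi_1 + theta_2 psi_2) = 1 * (1 + (0.569)(0.272) + (0.795)(0.714216)) = 1 * 1.72257 = 1.72257
  c_1 = sigma^2 (theta_1 + theta_2 psi_1) = 1 * (0.569 + (0.795)(0.272)) = 0.78524
  c_2 = sigma^2 theta_2 = 1 * (0.795) = 0.795
Equations for k = 0 and k = 1 (AR order 1):
  gamma(0) = phi_1 gamma(1) + c_0
  gamma(1) = phi_1 gamma(0) + c_1
Substituting the second into the first: gamma(0) (1 - phi_1^2) = c_0 + phi_1 c_1, so
  gamma(0) = (c_0 + phi_1 c_1) / (1 - phi_1^2) = (1.72257 + (-0.297)(0.78524)) / (1 - (-0.297)^2) = 1.489353 / 0.911791 = 1.633437.
  gamma(1) = phi_1 gamma(0) + c_1 = (-0.297)(1.633437) + (0.78524) = 0.300109.
Therefore gamma(1) = 0.3001 (to 4 decimal places).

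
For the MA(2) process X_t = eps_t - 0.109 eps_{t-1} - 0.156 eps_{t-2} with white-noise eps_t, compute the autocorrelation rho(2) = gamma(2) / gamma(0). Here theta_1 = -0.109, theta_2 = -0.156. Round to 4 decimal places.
\rho(2) = -0.1505

For an MA(q) process with theta_0 = 1, the autocovariance is
  gamma(k) = sigma^2 * sum_{i=0..q-k} theta_i * theta_{i+k},
and rho(k) = gamma(k) / gamma(0). Sigma^2 cancels.
  numerator   = (1)*(-0.156) = -0.156.
  denominator = (1)^2 + (-0.109)^2 + (-0.156)^2 = 1.036217.
  rho(2) = -0.156 / 1.036217 = -0.1505.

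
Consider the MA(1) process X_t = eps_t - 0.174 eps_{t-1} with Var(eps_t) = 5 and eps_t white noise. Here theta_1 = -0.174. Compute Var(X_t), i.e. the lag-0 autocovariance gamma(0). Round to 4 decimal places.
\gamma(0) = 5.1514

For an MA(q) process X_t = eps_t + sum_i theta_i eps_{t-i} with
Var(eps_t) = sigma^2, the variance is
  gamma(0) = sigma^2 * (1 + sum_i theta_i^2).
  sum_i theta_i^2 = (-0.174)^2 = 0.030276.
  gamma(0) = 5 * (1 + 0.030276) = 5 * 1.030276 = 5.15138, which rounds to 5.1514.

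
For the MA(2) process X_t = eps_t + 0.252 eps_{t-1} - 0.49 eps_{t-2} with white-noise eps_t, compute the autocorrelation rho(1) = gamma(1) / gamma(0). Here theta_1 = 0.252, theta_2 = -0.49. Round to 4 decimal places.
\rho(1) = 0.0986

For an MA(q) process with theta_0 = 1, the autocovariance is
  gamma(k) = sigma^2 * sum_{i=0..q-k} theta_i * theta_{i+k},
and rho(k) = gamma(k) / gamma(0). Sigma^2 cancels.
  numerator   = (1)*(0.252) + (0.252)*(-0.49) = 0.12852.
  denominator = (1)^2 + (0.252)^2 + (-0.49)^2 = 1.303604.
  rho(1) = 0.12852 / 1.303604 = 0.0986.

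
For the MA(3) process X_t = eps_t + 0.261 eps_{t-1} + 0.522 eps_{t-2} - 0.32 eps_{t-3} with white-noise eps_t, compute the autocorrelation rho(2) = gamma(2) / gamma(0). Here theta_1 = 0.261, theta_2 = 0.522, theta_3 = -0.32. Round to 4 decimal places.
\rho(2) = 0.3039

For an MA(q) process with theta_0 = 1, the autocovariance is
  gamma(k) = sigma^2 * sum_{i=0..q-k} theta_i * theta_{i+k},
and rho(k) = gamma(k) / gamma(0). Sigma^2 cancels.
  numerator   = (1)*(0.522) + (0.261)*(-0.32) = 0.43848.
  denominator = (1)^2 + (0.261)^2 + (0.522)^2 + (-0.32)^2 = 1.443005.
  rho(2) = 0.43848 / 1.443005 = 0.3039.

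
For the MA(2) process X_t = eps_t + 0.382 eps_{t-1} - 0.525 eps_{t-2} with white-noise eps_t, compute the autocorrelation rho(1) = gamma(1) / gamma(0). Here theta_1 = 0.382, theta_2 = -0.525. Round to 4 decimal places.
\rho(1) = 0.1276

For an MA(q) process with theta_0 = 1, the autocovariance is
  gamma(k) = sigma^2 * sum_{i=0..q-k} theta_i * theta_{i+k},
and rho(k) = gamma(k) / gamma(0). Sigma^2 cancels.
  numerator   = (1)*(0.382) + (0.382)*(-0.525) = 0.18145.
  denominator = (1)^2 + (0.382)^2 + (-0.525)^2 = 1.421549.
  rho(1) = 0.18145 / 1.421549 = 0.1276.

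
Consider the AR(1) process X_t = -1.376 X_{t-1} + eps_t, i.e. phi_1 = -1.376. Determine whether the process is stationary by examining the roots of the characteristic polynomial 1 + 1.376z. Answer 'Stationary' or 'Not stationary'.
\text{Not stationary}

The AR(p) characteristic polynomial is P(z) = 1 + 1.376z.
Stationarity requires all roots to lie outside the unit circle, i.e. |z| > 1 for every root.
This is linear in z: 1 + (1.376) z = 0  =>  z = -1/(1.376) = -0.726744,  |z| = 0.726744.
Moduli of all roots: 0.7267.
All moduli strictly greater than 1? No.
Verdict: Not stationary.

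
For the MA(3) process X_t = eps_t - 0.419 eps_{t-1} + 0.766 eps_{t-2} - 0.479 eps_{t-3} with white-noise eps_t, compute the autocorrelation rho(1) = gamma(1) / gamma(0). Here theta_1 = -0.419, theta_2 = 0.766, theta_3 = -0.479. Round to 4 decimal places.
\rho(1) = -0.5557

For an MA(q) process with theta_0 = 1, the autocovariance is
  gamma(k) = sigma^2 * sum_{i=0..q-k} theta_i * theta_{i+k},
and rho(k) = gamma(k) / gamma(0). Sigma^2 cancels.
  numerator   = (1)*(-0.419) + (-0.419)*(0.766) + (0.766)*(-0.479) = -1.106868.
  denominator = (1)^2 + (-0.419)^2 + (0.766)^2 + (-0.479)^2 = 1.991758.
  rho(1) = -1.106868 / 1.991758 = -0.5557.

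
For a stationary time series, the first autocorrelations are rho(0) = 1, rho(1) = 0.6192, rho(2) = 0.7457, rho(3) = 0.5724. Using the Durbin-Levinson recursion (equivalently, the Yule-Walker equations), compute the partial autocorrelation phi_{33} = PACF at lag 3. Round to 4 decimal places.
\phi_{33} = 0.0449

The PACF at lag k is phi_{kk}, the last component of the solution
to the Yule-Walker system G_k phi = r_k where
  (G_k)_{ij} = rho(|i - j|), (r_k)_i = rho(i), i,j = 1..k.
Equivalently, Durbin-Levinson gives phi_{kk} iteratively:
  phi_{11} = rho(1)
  phi_{kk} = [rho(k) - sum_{j=1..k-1} phi_{k-1,j} rho(k-j)]
            / [1 - sum_{j=1..k-1} phi_{k-1,j} rho(j)],
  phi_{k,j} = phi_{k-1,j} - phi_{kk} phi_{k-1,k-j},  j = 1..k-1.
Step k = 1:
  phi_11 = rho(1) = 0.6192.
Step k = 2:
  phi_22 = [rho(2) - phi_11 rho(1)] / [1 - phi_11 rho(1)] = [0.7457 - (0.6192)(0.6192)] / [1 - (0.6192)(0.6192)]
         = 0.36229136 / 0.61659136 = 0.587571.
  Update: phi_21 = phi_11 - phi_22 phi_11 = 0.6192 - (0.587571)(0.6192) = 0.255376.
Step k = 3:
  phi_33 = [rho(3) - phi_21 rho(2) - phi_22 rho(1)] / [1 - phi_21 rho(1) - phi_22 rho(2)]
    numerator   = 0.5724 - (0.255376)(0.7457) - (0.587571)(0.6192) = 0.01814209
    denominator = 1 - (0.255376)(0.6192) - (0.587571)(0.7457) = 0.40371937
  phi_33 = 0.01814209 / 0.40371937 = 0.0449.
Therefore phi_{33} = 0.0449.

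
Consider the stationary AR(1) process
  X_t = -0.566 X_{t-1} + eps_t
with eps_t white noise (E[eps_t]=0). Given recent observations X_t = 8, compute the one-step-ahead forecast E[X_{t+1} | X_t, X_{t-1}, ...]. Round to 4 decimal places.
E[X_{t+1} \mid \mathcal F_t] = -4.5280

For an AR(p) model X_t = c + sum_i phi_i X_{t-i} + eps_t, the
one-step-ahead conditional mean is
  E[X_{t+1} | X_t, ...] = c + sum_i phi_i X_{t+1-i}.
Substitute known values:
  E[X_{t+1} | ...] = (-0.566) * (8)
                   = -4.5280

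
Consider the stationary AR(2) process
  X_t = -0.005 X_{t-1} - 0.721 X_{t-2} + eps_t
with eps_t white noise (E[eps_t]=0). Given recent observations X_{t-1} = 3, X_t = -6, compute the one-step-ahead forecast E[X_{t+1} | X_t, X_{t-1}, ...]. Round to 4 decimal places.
E[X_{t+1} \mid \mathcal F_t] = -2.1330

For an AR(p) model X_t = c + sum_i phi_i X_{t-i} + eps_t, the
one-step-ahead conditional mean is
  E[X_{t+1} | X_t, ...] = c + sum_i phi_i X_{t+1-i}.
Substitute known values:
  E[X_{t+1} | ...] = (-0.005) * (-6) + (-0.721) * (3)
                   = -2.1330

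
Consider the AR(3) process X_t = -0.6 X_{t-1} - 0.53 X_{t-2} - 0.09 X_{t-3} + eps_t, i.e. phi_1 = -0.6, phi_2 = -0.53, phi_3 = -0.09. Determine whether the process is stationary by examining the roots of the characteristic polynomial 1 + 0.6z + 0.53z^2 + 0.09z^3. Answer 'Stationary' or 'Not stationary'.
\text{Stationary}

The AR(p) characteristic polynomial is P(z) = 1 + 0.6z + 0.53z^2 + 0.09z^3.
Stationarity requires all roots to lie outside the unit circle, i.e. |z| > 1 for every root.
Degree 3: look for a simple real root z0 first, then factor out (1 - z/z0) and solve the remaining quadratic.
Testing z0 = -5: P(-5) = 1 + (0.6)(-5) + (0.53)(-5)^2 + (0.09)(-5)^3
  = 1 + (-3) + (13.25) + (-11.25) = 0.  So z_0 = -5 is a root, |z_0| = 5.
Divide out the factor (1 + 0.2 z) = (1 - z/z0) (since 1/z0 = -0.2):
  P(z) = (1 + 0.2 z)(1 + (0.4) z + (0.45) z^2)
  [check: z-coef 0.4 - (-0.2) = 0.6; z^2-coef 0.45 - (-0.2)(0.4) = 0.53; z^3-coef -(-0.2)(0.45) = 0.09.]
Remaining roots from the quadratic factor 1 + (0.4) z + (0.45) z^2:
  Set 1 + (0.4) z + (0.45) z^2 = 0, i.e. a z^2 + b z + c = 0 with a = 0.45, b = 0.4, c = 1.
  Discriminant D = b^2 - 4ac = (0.4)^2 - 4*(0.45)*1 = 0.16 - (1.8) = -1.64.
  D < 0, so the roots are the complex-conjugate pair z = (-b +/- i sqrt(-D)) / (2a) = -0.4444 +/- 1.4229i.
  For a conjugate pair |z|^2 = z * conj(z) = (product of roots) = c/a = 1/(0.45) = 2.222222, so |z| = sqrt(2.222222) = 1.4907 for both roots.
Moduli of all roots: 5.0000, 1.4907, 1.4907.
All moduli strictly greater than 1? Yes.
Verdict: Stationary.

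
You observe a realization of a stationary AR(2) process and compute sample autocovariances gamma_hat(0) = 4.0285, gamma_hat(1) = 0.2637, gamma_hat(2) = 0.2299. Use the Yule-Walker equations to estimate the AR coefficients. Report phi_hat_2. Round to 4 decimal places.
\hat\phi_{2} = 0.0530

The Yule-Walker equations for an AR(p) process read, in matrix form,
  Gamma_p phi = r_p,   with   (Gamma_p)_{ij} = gamma(|i - j|),
                       (r_p)_i = gamma(i),   i,j = 1..p.
Substitute the sample gammas (Toeplitz matrix and right-hand side of size 2):
  Gamma_p = [[4.0285, 0.2637], [0.2637, 4.0285]]
  r_p     = [0.2637, 0.2299]
Written out:
  4.0285 phi_1 + 0.2637 phi_2 = 0.2637
  0.2637 phi_1 + 4.0285 phi_2 = 0.2299
Solve by Cramer's rule:
  det = gamma(0)^2 - gamma(1)^2 = (4.0285)^2 - (0.2637)^2 = 16.22881225 - 0.06953769 = 16.15927456
  phi_hat_1 = [gamma(1) gamma(0) - gamma(1) gamma(2)] / det = [(0.2637)(4.0285) - (0.2637)(0.2299)] / 16.15927456 = 1.00169082 / 16.15927456 = 0.062
  phi_hat_2 = [gamma(0) gamma(2) - gamma(1)^2] / det = [(4.0285)(0.2299) - (0.2637)^2] / 16.15927456 = 0.85661446 / 16.15927456 = 0.053
So phi_hat = [0.0620, 0.0530].
Therefore phi_hat_2 = 0.0530.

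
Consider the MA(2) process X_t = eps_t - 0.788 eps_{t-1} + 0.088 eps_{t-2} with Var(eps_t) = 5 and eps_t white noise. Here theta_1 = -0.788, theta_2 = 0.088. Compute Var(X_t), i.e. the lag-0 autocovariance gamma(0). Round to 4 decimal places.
\gamma(0) = 8.1434

For an MA(q) process X_t = eps_t + sum_i theta_i eps_{t-i} with
Var(eps_t) = sigma^2, the variance is
  gamma(0) = sigma^2 * (1 + sum_i theta_i^2).
  sum_i theta_i^2 = (-0.788)^2 + (0.088)^2 = 0.620944 + 0.007744 = 0.628688.
  gamma(0) = 5 * (1 + 0.628688) = 5 * 1.628688 = 8.14344, which rounds to 8.1434.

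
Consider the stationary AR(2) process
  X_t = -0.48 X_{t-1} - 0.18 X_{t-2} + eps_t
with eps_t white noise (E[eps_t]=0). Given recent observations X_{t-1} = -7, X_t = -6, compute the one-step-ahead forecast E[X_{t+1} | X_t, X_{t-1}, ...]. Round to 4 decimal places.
E[X_{t+1} \mid \mathcal F_t] = 4.1400

For an AR(p) model X_t = c + sum_i phi_i X_{t-i} + eps_t, the
one-step-ahead conditional mean is
  E[X_{t+1} | X_t, ...] = c + sum_i phi_i X_{t+1-i}.
Substitute known values:
  E[X_{t+1} | ...] = (-0.48) * (-6) + (-0.18) * (-7)
                   = 4.1400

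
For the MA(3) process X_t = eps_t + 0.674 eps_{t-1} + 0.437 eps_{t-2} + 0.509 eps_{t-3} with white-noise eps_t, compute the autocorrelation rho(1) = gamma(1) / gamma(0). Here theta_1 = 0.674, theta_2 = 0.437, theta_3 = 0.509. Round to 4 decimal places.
\rho(1) = 0.6254

For an MA(q) process with theta_0 = 1, the autocovariance is
  gamma(k) = sigma^2 * sum_{i=0..q-k} theta_i * theta_{i+k},
and rho(k) = gamma(k) / gamma(0). Sigma^2 cancels.
  numerator   = (1)*(0.674) + (0.674)*(0.437) + (0.437)*(0.509) = 1.190971.
  denominator = (1)^2 + (0.674)^2 + (0.437)^2 + (0.509)^2 = 1.904326.
  rho(1) = 1.190971 / 1.904326 = 0.6254.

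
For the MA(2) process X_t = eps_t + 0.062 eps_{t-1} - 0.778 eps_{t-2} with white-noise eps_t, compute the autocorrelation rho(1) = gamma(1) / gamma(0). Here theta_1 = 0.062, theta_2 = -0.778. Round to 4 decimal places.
\rho(1) = 0.0086

For an MA(q) process with theta_0 = 1, the autocovariance is
  gamma(k) = sigma^2 * sum_{i=0..q-k} theta_i * theta_{i+k},
and rho(k) = gamma(k) / gamma(0). Sigma^2 cancels.
  numerator   = (1)*(0.062) + (0.062)*(-0.778) = 0.013764.
  denominator = (1)^2 + (0.062)^2 + (-0.778)^2 = 1.609128.
  rho(1) = 0.013764 / 1.609128 = 0.0086.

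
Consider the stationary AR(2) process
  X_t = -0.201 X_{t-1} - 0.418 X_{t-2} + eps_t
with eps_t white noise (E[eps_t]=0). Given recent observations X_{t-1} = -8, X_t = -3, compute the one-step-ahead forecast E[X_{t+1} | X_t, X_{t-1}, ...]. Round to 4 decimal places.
E[X_{t+1} \mid \mathcal F_t] = 3.9470

For an AR(p) model X_t = c + sum_i phi_i X_{t-i} + eps_t, the
one-step-ahead conditional mean is
  E[X_{t+1} | X_t, ...] = c + sum_i phi_i X_{t+1-i}.
Substitute known values:
  E[X_{t+1} | ...] = (-0.201) * (-3) + (-0.418) * (-8)
                   = 3.9470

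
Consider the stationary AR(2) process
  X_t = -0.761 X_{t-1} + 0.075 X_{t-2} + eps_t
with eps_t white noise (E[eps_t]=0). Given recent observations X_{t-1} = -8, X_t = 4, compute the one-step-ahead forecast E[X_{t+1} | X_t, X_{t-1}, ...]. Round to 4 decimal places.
E[X_{t+1} \mid \mathcal F_t] = -3.6440

For an AR(p) model X_t = c + sum_i phi_i X_{t-i} + eps_t, the
one-step-ahead conditional mean is
  E[X_{t+1} | X_t, ...] = c + sum_i phi_i X_{t+1-i}.
Substitute known values:
  E[X_{t+1} | ...] = (-0.761) * (4) + (0.075) * (-8)
                   = -3.6440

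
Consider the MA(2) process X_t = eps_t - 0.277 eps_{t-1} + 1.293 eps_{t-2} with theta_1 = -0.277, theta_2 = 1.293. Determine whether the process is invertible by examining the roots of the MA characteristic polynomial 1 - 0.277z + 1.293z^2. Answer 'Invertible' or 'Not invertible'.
\text{Not invertible}

The MA(q) characteristic polynomial is P(z) = 1 - 0.277z + 1.293z^2.
Invertibility requires all roots to lie outside the unit circle, i.e. |z| > 1 for every root.
Set 1 + (-0.277) z + (1.293) z^2 = 0, i.e. a z^2 + b z + c = 0 with a = 1.293, b = -0.277, c = 1.
Discriminant D = b^2 - 4ac = (-0.277)^2 - 4*(1.293)*1 = 0.076729 - (5.172) = -5.095271.
D < 0, so the roots are the complex-conjugate pair z = (-b +/- i sqrt(-D)) / (2a) = 0.1071 +/- 0.8729i.
For a conjugate pair |z|^2 = z * conj(z) = (product of roots) = c/a = 1/(1.293) = 0.773395, so |z| = sqrt(0.773395) = 0.8794 for both roots.
Moduli of all roots: 0.8794, 0.8794.
All moduli strictly greater than 1? No.
Verdict: Not invertible.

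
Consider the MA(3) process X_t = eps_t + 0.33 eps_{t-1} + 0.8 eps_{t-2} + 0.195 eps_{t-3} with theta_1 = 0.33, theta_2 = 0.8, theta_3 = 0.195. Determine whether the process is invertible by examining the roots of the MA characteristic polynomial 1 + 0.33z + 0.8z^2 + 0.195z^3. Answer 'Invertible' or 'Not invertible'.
\text{Invertible}

The MA(q) characteristic polynomial is P(z) = 1 + 0.33z + 0.8z^2 + 0.195z^3.
Invertibility requires all roots to lie outside the unit circle, i.e. |z| > 1 for every root.
Degree 3: look for a simple real root z0 first, then factor out (1 - z/z0) and solve the remaining quadratic.
Testing z0 = -4: P(-4) = 1 + (0.33)(-4) + (0.8)(-4)^2 + (0.195)(-4)^3
  = 1 + (-1.32) + (12.8) + (-12.48) = 0.  So z_0 = -4 is a root, |z_0| = 4.
Divide out the factor (1 + 0.25 z) = (1 - z/z0) (since 1/z0 = -0.25):
  P(z) = (1 + 0.25 z)(1 + (0.08) z + (0.78) z^2)
  [check: z-coef 0.08 - (-0.25) = 0.33; z^2-coef 0.78 - (-0.25)(0.08) = 0.8; z^3-coef -(-0.25)(0.78) = 0.195.]
Remaining roots from the quadratic factor 1 + (0.08) z + (0.78) z^2:
  Set 1 + (0.08) z + (0.78) z^2 = 0, i.e. a z^2 + b z + c = 0 with a = 0.78, b = 0.08, c = 1.
  Discriminant D = b^2 - 4ac = (0.08)^2 - 4*(0.78)*1 = 0.0064 - (3.12) = -3.1136.
  D < 0, so the roots are the complex-conjugate pair z = (-b +/- i sqrt(-D)) / (2a) = -0.0513 +/- 1.1311i.
  For a conjugate pair |z|^2 = z * conj(z) = (product of roots) = c/a = 1/(0.78) = 1.282051, so |z| = sqrt(1.282051) = 1.1323 for both roots.
Moduli of all roots: 4.0000, 1.1323, 1.1323.
All moduli strictly greater than 1? Yes.
Verdict: Invertible.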